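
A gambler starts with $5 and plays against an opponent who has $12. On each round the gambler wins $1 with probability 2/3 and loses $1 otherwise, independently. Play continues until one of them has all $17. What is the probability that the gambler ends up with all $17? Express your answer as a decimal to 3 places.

Let r = q/p = (1/3)/(2/3) = 1/2. The recurrence P(i) = p·P(i+1) + q·P(i−1) with P(0)=0, P(17)=1 gives P(i) = (1 − r^i)/(1 − r^17).
P(5) = (1 − (1/2)^5) / (1 − (1/2)^17) = 126976/131071 ≈ 0.969.

0.969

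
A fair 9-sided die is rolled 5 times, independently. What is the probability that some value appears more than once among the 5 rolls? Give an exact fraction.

P(all 5 different) = 9/9 · 8/9 · ··· · 5/9 = 560/2187.
P(at least two equal) = 1 − 560/2187 = 1627/2187.

1627/2187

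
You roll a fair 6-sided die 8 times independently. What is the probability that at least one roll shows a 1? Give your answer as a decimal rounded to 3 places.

P(no roll shows a 1) = (5/6)^8 ≈ 0.233.
P(at least one) = 1 − 0.233 = 0.767.

0.767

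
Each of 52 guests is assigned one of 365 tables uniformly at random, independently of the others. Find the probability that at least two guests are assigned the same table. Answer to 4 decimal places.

0.9780

It's easier to compute the probability that all 52 are distinct.
P(all distinct) = 365/365 · 364/365 · ··· · 314/365 ≈ 0.0220.
So the probability of at least one match is 1 − 0.0220 = 0.9780.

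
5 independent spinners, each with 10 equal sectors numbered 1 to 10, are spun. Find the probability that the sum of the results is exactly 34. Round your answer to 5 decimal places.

0.03795

There are 10^5 = 100000 equally likely outcomes.
The number of ordered 5-tuples from {1,…,10} summing to 34 is 3795.
P(sum = 34) = 3795/100000 = 759/20000 ≈ 0.03795.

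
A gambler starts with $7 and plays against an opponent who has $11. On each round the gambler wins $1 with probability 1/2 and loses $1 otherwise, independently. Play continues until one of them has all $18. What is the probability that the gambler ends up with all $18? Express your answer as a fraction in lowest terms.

With a fair step, P(i) = ½P(i−1) + ½P(i+1) with P(0)=0, P(18)=1 has the linear solution P(i) = i/18.
P(7) = 7/18.

7/18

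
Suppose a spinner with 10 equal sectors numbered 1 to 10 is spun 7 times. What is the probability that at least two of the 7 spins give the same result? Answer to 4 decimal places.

0.9395

P(all 7 different) = 10/10 · 9/10 · ··· · 4/10 ≈ 0.0605.
P(at least two equal) = 1 − 0.0605 = 0.9395.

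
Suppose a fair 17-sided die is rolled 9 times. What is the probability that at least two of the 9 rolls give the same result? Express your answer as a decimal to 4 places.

P(all 9 different) = 17/17 · 16/17 · ··· · 9/17 ≈ 0.0744.
P(at least two equal) = 1 − 0.0744 = 0.9256.

0.9256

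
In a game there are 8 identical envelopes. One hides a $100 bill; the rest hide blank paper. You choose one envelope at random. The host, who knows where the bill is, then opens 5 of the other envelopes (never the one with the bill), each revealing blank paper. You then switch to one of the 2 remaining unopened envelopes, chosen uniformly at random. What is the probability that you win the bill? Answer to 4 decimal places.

Your original envelope holds the bill with probability 1/8, so the other 7 collectively hold it with probability 7/8.
The host can always find 5 empty envelopes to open, so the reveals don't change that 7/8; it is now spread over the 2 remaining unopened envelopes.
P(win by switching) = (7/8) · (1/2) = 7/16 ≈ 0.4375.

0.4375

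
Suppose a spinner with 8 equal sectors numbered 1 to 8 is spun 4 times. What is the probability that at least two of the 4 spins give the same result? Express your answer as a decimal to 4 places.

0.5898

P(all 4 different) = 8/8 · 7/8 · ··· · 5/8 ≈ 0.4102.
P(at least two equal) = 1 − 0.4102 = 0.5898.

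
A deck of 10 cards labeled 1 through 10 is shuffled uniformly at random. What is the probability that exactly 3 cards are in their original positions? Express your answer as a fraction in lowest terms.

103/1680

Choose which 3 of the 10 are fixed: C(10,3) = 120 ways.
The remaining 7 must have no fixed point: D(7) = 1854.
P = 120·1854/3628800 = 103/1680.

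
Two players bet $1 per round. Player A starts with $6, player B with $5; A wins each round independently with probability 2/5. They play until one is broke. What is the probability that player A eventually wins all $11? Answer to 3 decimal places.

0.122

Let r = q/p = (3/5)/(2/5) = 3/2. The recurrence P(i) = p·P(i+1) + q·P(i−1) with P(0)=0, P(11)=1 gives P(i) = (1 − r^i)/(1 − r^11).
P(6) = (1 − (3/2)^6) / (1 − (3/2)^11) = 21280/175099 ≈ 0.122.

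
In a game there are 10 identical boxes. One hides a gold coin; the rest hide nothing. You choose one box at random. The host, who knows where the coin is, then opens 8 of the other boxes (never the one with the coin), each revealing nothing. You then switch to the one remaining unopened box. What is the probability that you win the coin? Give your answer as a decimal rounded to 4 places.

0.9000

Your original box holds the coin with probability 1/10, so the other 9 collectively hold it with probability 9/10.
The host can always find 8 empty boxes to open, so the reveals don't change that 9/10; it is now spread over the 1 remaining unopened box.
P(win by switching) = (9/10) · (1/1) = 9/10 ≈ 0.9000.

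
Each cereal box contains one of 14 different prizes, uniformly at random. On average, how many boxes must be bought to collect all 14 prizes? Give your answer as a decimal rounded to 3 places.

45.522

After i distinct types are collected, each trial gives a new one with probability (14−i)/14, so the expected wait for the next new type is 14/(14−i).
E = 14/14 + 14/13 + 14/12 + 14/11 + 14/10 + 14/9 + 14/8 + 14/7 + 14/6 + 14/5 + 14/4 + 14/3 + 14/2 + 14/1 = 1171733/25740 ≈ 45.522.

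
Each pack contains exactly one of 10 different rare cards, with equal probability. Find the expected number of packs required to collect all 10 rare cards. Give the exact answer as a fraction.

7381/252

After i distinct types are collected, each trial gives a new one with probability (10−i)/10, so the expected wait for the next new type is 10/(10−i).
E = 10/10 + 10/9 + 10/8 + 10/7 + 10/6 + 10/5 + 10/4 + 10/3 + 10/2 + 10/1 = 7381/252.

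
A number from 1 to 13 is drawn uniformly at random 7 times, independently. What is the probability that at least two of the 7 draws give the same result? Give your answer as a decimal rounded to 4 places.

0.8622

P(all 7 different) = 13/13 · 12/13 · ··· · 7/13 ≈ 0.1378.
P(at least two equal) = 1 − 0.1378 = 0.8622.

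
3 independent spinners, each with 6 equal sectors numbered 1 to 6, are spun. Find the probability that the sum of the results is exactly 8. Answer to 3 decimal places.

There are 6^3 = 216 equally likely outcomes.
The number of ordered 3-tuples from {1,…,6} summing to 8 is 21.
P(sum = 8) = 21/216 = 7/72 ≈ 0.097.

0.097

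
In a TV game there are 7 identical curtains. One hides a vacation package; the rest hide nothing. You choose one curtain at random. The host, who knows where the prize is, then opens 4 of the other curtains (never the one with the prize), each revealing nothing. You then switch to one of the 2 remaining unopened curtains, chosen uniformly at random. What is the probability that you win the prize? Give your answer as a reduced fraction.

3/7

Your original curtain holds the prize with probability 1/7, so the other 6 collectively hold it with probability 6/7.
The host can always find 4 empty curtains to open, so the reveals don't change that 6/7; it is now spread over the 2 remaining unopened curtains.
P(win by switching) = (6/7) · (1/2) = 3/7.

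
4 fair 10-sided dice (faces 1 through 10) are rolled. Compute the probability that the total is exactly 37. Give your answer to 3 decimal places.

There are 10^4 = 10000 equally likely outcomes.
The number of ordered 4-tuples from {1,…,10} summing to 37 is 20.
P(sum = 37) = 20/10000 = 1/500 ≈ 0.002.

0.002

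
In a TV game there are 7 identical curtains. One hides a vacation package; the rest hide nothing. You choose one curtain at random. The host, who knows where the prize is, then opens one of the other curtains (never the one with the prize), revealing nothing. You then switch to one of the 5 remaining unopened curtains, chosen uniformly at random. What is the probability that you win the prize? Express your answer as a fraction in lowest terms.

6/35

Your original curtain holds the prize with probability 1/7, so the other 6 collectively hold it with probability 6/7.
The host can always find an empty curtain to open, so this doesn't change that 6/7; it is now spread over the 5 remaining unopened curtains.
P(win by switching) = (6/7) · (1/5) = 6/35.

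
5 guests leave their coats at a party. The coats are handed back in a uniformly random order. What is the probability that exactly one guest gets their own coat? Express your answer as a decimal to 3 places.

Choose which one is fixed: C(5,1) = 5 ways.
The remaining 4 must have no fixed point: D(4) = 9.
P = 5·9/120 = 3/8 ≈ 0.375.

0.375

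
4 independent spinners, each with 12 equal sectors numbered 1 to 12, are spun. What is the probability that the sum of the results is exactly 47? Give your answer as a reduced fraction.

1/5184

There are 12^4 = 20736 equally likely outcomes.
The number of ordered 4-tuples from {1,…,12} summing to 47 is 4.
P(sum = 47) = 4/20736 = 1/5184.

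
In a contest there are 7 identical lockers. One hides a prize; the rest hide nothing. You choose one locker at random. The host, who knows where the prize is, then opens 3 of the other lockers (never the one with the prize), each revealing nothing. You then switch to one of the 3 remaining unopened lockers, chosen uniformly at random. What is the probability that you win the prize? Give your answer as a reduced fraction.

Your original locker holds the prize with probability 1/7, so the other 6 collectively hold it with probability 6/7.
The host can always find 3 empty lockers to open, so the reveals don't change that 6/7; it is now spread over the 3 remaining unopened lockers.
P(win by switching) = (6/7) · (1/3) = 2/7.

2/7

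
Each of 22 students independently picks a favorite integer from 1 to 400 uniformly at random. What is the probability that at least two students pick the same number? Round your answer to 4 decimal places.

It's easier to compute the probability that all 22 are distinct.
P(all distinct) = 400/400 · 399/400 · ··· · 379/400 ≈ 0.5554.
So the probability of at least one match is 1 − 0.5554 = 0.4446.

0.4446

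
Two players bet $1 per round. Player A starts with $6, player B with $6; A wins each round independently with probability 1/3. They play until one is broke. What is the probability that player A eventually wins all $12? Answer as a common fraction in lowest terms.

Let r = q/p = (2/3)/(1/3) = 2. The recurrence P(i) = p·P(i+1) + q·P(i−1) with P(0)=0, P(12)=1 gives P(i) = (1 − r^i)/(1 − r^12).
P(6) = (1 − (2)^6) / (1 − (2)^12) = 1/65.

1/65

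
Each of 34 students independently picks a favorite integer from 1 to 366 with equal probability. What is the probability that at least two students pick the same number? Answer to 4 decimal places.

0.7944

It's easier to compute the probability that all 34 are distinct.
P(all distinct) = 366/366 · 365/366 · ··· · 333/366 ≈ 0.2056.
So the probability of at least one match is 1 − 0.2056 = 0.7944.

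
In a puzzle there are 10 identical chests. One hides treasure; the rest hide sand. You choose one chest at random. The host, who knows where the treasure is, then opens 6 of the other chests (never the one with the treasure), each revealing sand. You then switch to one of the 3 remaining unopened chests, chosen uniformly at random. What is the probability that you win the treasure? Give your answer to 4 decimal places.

0.3000

Your original chest holds the treasure with probability 1/10, so the other 9 collectively hold it with probability 9/10.
The host can always find 6 empty chests to open, so the reveals don't change that 9/10; it is now spread over the 3 remaining unopened chests.
P(win by switching) = (9/10) · (1/3) = 3/10 ≈ 0.3000.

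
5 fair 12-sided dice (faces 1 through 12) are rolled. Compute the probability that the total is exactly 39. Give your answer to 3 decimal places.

There are 12^5 = 248832 equally likely outcomes.
The number of ordered 5-tuples from {1,…,12} summing to 39 is 9075.
P(sum = 39) = 9075/248832 = 3025/82944 ≈ 0.036.

0.036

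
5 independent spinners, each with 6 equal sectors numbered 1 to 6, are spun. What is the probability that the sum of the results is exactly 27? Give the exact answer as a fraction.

There are 6^5 = 7776 equally likely outcomes.
The number of ordered 5-tuples from {1,…,6} summing to 27 is 35.
P(sum = 27) = 35/7776.

35/7776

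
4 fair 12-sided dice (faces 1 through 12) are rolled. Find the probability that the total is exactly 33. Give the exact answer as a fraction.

23/648

There are 12^4 = 20736 equally likely outcomes.
The number of ordered 4-tuples from {1,…,12} summing to 33 is 736.
P(sum = 33) = 736/20736 = 23/648.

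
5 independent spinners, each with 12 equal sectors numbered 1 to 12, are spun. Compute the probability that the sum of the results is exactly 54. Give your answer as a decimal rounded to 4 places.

0.0008

There are 12^5 = 248832 equally likely outcomes.
The number of ordered 5-tuples from {1,…,12} summing to 54 is 210.
P(sum = 54) = 210/248832 = 35/41472 ≈ 0.0008.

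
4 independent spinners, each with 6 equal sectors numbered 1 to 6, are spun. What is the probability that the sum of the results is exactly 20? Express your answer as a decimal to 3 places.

There are 6^4 = 1296 equally likely outcomes.
The number of ordered 4-tuples from {1,…,6} summing to 20 is 35.
P(sum = 20) = 35/1296 ≈ 0.027.

0.027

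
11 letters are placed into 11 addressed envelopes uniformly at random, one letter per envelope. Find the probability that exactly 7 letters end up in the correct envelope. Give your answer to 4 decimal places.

Choose which 7 of the 11 are fixed: C(11,7) = 330 ways.
The remaining 4 must have no fixed point: D(4) = 9.
P = 330·9/39916800 = 1/13440 ≈ 0.0001.

0.0001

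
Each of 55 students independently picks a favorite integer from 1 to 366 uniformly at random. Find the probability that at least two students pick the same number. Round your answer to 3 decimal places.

It's easier to compute the probability that all 55 are distinct.
P(all distinct) = 366/366 · 365/366 · ··· · 312/366 ≈ 0.014.
So the probability of at least one match is 1 − 0.014 = 0.986.

0.986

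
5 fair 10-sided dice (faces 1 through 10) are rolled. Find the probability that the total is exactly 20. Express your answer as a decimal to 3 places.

0.032

There are 10^5 = 100000 equally likely outcomes.
The number of ordered 5-tuples from {1,…,10} summing to 20 is 3246.
P(sum = 20) = 3246/100000 = 1623/50000 ≈ 0.032.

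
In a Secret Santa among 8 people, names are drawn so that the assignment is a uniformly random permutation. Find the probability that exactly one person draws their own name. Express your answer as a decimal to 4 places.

Choose which one is fixed: C(8,1) = 8 ways.
The remaining 7 must have no fixed point: D(7) = 1854.
P = 8·1854/40320 = 103/280 ≈ 0.3679.

0.3679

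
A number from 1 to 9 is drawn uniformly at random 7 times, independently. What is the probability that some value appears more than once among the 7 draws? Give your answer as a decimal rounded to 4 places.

P(all 7 different) = 9/9 · 8/9 · ··· · 3/9 ≈ 0.0379.
P(at least two equal) = 1 − 0.0379 = 0.9621.

0.9621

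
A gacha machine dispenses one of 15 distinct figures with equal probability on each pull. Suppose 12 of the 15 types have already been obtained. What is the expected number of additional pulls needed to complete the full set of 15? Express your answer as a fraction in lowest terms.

Starting from 12 distinct types, each trial gives a new one with probability (15−i)/15 when i types are held, so the wait for the next new type is 15/(15−i).
E = 15/3 + 15/2 + 15/1 = 55/2.

55/2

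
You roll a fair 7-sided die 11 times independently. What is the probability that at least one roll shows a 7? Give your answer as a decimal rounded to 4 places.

0.8165

P(no roll shows a 7) = (6/7)^11 ≈ 0.1835.
P(at least one) = 1 − 0.1835 = 0.8165.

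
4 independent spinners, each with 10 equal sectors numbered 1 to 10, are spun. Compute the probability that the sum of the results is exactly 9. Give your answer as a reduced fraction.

7/1250

There are 10^4 = 10000 equally likely outcomes.
The number of ordered 4-tuples from {1,…,10} summing to 9 is 56.
P(sum = 9) = 56/10000 = 7/1250.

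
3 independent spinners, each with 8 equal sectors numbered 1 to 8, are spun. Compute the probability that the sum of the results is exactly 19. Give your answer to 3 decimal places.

0.041

There are 8^3 = 512 equally likely outcomes.
The number of ordered 3-tuples from {1,…,8} summing to 19 is 21.
P(sum = 19) = 21/512 ≈ 0.041.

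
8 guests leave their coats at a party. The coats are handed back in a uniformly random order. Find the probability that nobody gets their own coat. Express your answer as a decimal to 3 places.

This is the derangement probability: permutations of 8 with no fixed point.
D(8) = 8! · (1 − 1/1! + 1/2! − ··· + (−1)^8/8!) = 14833.
P = 14833/40320 = 2119/5760 ≈ 0.368.

0.368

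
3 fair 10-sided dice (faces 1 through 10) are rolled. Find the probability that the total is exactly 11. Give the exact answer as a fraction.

9/200

There are 10^3 = 1000 equally likely outcomes.
The number of ordered 3-tuples from {1,…,10} summing to 11 is 45.
P(sum = 11) = 45/1000 = 9/200.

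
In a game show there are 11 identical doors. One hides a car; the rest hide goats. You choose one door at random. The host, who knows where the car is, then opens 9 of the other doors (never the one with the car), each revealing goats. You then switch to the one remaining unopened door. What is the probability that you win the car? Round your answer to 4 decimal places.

0.9091

Your original door holds the car with probability 1/11, so the other 10 collectively hold it with probability 10/11.
The host can always find 9 empty doors to open, so the reveals don't change that 10/11; it is now spread over the 1 remaining unopened door.
P(win by switching) = (10/11) · (1/1) = 10/11 ≈ 0.9091.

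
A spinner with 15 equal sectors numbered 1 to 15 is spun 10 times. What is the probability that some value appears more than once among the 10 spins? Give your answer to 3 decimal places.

0.981

P(all 10 different) = 15/15 · 14/15 · ··· · 6/15 ≈ 0.019.
P(at least two equal) = 1 − 0.019 = 0.981.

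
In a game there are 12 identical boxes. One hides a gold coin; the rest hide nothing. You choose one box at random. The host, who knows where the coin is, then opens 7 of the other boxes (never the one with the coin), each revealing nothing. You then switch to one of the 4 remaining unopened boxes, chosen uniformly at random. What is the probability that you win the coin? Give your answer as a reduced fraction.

Your original box holds the coin with probability 1/12, so the other 11 collectively hold it with probability 11/12.
The host can always find 7 empty boxes to open, so the reveals don't change that 11/12; it is now spread over the 4 remaining unopened boxes.
P(win by switching) = (11/12) · (1/4) = 11/48.

11/48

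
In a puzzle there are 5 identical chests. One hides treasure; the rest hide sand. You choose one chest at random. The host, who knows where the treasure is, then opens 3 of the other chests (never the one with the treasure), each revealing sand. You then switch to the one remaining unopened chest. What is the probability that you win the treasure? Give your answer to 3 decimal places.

0.800

Your original chest holds the treasure with probability 1/5, so the other 4 collectively hold it with probability 4/5.
The host can always find 3 empty chests to open, so the reveals don't change that 4/5; it is now spread over the 1 remaining unopened chest.
P(win by switching) = (4/5) · (1/1) = 4/5 ≈ 0.800.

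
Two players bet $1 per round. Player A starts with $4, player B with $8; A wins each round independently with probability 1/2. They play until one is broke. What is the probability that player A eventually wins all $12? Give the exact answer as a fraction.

1/3

With a fair step, P(i) = ½P(i−1) + ½P(i+1) with P(0)=0, P(12)=1 has the linear solution P(i) = i/12.
P(4) = 4/12 = 1/3.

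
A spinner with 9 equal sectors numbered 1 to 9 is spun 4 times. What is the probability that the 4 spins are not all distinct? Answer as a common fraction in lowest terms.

131/243

P(all 4 different) = 9/9 · 8/9 · ··· · 6/9 = 112/243.
P(at least two equal) = 1 − 112/243 = 131/243.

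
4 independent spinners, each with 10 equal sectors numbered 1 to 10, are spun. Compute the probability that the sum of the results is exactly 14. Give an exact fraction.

141/5000

There are 10^4 = 10000 equally likely outcomes.
The number of ordered 4-tuples from {1,…,10} summing to 14 is 282.
P(sum = 14) = 282/10000 = 141/5000.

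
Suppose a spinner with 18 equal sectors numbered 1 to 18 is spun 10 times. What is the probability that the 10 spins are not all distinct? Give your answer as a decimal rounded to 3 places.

P(all 10 different) = 18/18 · 17/18 · ··· · 9/18 ≈ 0.044.
P(at least two equal) = 1 − 0.044 = 0.956.

0.956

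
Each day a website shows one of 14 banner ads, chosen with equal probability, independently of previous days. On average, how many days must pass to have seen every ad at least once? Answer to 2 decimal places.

45.52

After i distinct types are collected, each trial gives a new one with probability (14−i)/14, so the expected wait for the next new type is 14/(14−i).
E = 14/14 + 14/13 + 14/12 + 14/11 + 14/10 + 14/9 + 14/8 + 14/7 + 14/6 + 14/5 + 14/4 + 14/3 + 14/2 + 14/1 = 1171733/25740 ≈ 45.52.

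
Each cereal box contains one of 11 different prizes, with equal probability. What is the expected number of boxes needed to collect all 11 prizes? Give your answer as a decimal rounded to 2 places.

After i distinct types are collected, each trial gives a new one with probability (11−i)/11, so the expected wait for the next new type is 11/(11−i).
E = 11/11 + 11/10 + 11/9 + 11/8 + 11/7 + 11/6 + 11/5 + 11/4 + 11/3 + 11/2 + 11/1 = 83711/2520 ≈ 33.22.

33.22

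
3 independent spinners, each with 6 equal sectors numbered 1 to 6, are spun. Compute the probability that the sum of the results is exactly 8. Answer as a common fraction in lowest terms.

There are 6^3 = 216 equally likely outcomes.
The number of ordered 3-tuples from {1,…,6} summing to 8 is 21.
P(sum = 8) = 21/216 = 7/72.

7/72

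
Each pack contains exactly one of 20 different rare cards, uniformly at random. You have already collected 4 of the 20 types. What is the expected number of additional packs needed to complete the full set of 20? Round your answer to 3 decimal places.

Starting from 4 distinct types, each trial gives a new one with probability (20−i)/20 when i types are held, so the wait for the next new type is 20/(20−i).
E = 20/16 + 20/15 + 20/14 + 20/13 + 20/12 + 20/11 + 20/10 + 20/9 + 20/8 + 20/7 + 20/6 + 20/5 + 20/4 + 20/3 + 20/2 + 20/1 = 2436559/36036 ≈ 67.615.

67.615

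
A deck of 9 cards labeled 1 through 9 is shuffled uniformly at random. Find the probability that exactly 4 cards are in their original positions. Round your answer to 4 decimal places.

Choose which 4 of the 9 are fixed: C(9,4) = 126 ways.
The remaining 5 must have no fixed point: D(5) = 44.
P = 126·44/362880 = 11/720 ≈ 0.0153.

0.0153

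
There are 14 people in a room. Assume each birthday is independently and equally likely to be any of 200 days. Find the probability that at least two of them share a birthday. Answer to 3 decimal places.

0.372

It's easier to compute the probability that all 14 are distinct.
P(all distinct) = 200/200 · 199/200 · ··· · 187/200 ≈ 0.628.
So the probability of at least one match is 1 − 0.628 = 0.372.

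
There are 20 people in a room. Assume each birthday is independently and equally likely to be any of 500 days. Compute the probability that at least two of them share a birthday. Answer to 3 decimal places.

It's easier to compute the probability that all 20 are distinct.
P(all distinct) = 500/500 · 499/500 · ··· · 481/500 ≈ 0.680.
So the probability of at least one match is 1 − 0.680 = 0.320.

0.320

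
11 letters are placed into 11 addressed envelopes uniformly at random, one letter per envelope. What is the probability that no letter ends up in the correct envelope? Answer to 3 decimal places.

0.368

This is the derangement probability: permutations of 11 with no fixed point.
D(11) = 11! · (1 − 1/1! + 1/2! − ··· + (−1)^11/11!) = 14684570.
P = 14684570/39916800 = 1468457/3991680 ≈ 0.368.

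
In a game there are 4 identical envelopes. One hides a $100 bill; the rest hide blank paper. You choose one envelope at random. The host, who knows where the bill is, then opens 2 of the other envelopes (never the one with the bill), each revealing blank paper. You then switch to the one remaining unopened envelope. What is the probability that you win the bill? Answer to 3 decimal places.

0.750

Your original envelope holds the bill with probability 1/4, so the other 3 collectively hold it with probability 3/4.
The host can always find 2 empty envelopes to open, so the reveals don't change that 3/4; it is now spread over the 1 remaining unopened envelope.
P(win by switching) = (3/4) · (1/1) = 3/4 ≈ 0.750.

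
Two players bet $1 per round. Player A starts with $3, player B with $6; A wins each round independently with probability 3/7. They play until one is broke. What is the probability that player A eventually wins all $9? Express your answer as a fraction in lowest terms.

Let r = q/p = (4/7)/(3/7) = 4/3. The recurrence P(i) = p·P(i+1) + q·P(i−1) with P(0)=0, P(9)=1 gives P(i) = (1 − r^i)/(1 − r^9).
P(3) = (1 − (4/3)^3) / (1 − (4/3)^9) = 729/6553.

729/6553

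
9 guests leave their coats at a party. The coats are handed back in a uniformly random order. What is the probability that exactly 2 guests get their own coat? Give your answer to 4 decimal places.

0.1839

Choose which 2 of the 9 are fixed: C(9,2) = 36 ways.
The remaining 7 must have no fixed point: D(7) = 1854.
P = 36·1854/362880 = 103/560 ≈ 0.1839.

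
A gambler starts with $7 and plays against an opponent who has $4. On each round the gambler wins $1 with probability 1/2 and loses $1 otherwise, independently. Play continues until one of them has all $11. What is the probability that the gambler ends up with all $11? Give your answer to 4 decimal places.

With a fair step, P(i) = ½P(i−1) + ½P(i+1) with P(0)=0, P(11)=1 has the linear solution P(i) = i/11.
P(7) = 7/11 ≈ 0.6364.

0.6364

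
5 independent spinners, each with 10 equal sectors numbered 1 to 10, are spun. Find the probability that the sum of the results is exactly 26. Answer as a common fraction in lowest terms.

47/800

There are 10^5 = 100000 equally likely outcomes.
The number of ordered 5-tuples from {1,…,10} summing to 26 is 5875.
P(sum = 26) = 5875/100000 = 47/800.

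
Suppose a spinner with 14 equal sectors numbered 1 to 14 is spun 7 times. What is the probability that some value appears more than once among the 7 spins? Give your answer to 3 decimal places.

P(all 7 different) = 14/14 · 13/14 · ··· · 8/14 ≈ 0.164.
P(at least two equal) = 1 − 0.164 = 0.836.

0.836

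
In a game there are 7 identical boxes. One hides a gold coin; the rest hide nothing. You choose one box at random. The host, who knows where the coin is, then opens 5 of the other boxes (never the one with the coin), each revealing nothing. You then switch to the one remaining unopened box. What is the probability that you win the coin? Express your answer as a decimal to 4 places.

Your original box holds the coin with probability 1/7, so the other 6 collectively hold it with probability 6/7.
The host can always find 5 empty boxes to open, so the reveals don't change that 6/7; it is now spread over the 1 remaining unopened box.
P(win by switching) = (6/7) · (1/1) = 6/7 ≈ 0.8571.

0.8571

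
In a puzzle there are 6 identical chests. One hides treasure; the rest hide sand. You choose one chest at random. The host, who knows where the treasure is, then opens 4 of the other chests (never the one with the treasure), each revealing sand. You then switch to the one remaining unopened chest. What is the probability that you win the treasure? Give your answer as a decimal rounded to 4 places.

0.8333

Your original chest holds the treasure with probability 1/6, so the other 5 collectively hold it with probability 5/6.
The host can always find 4 empty chests to open, so the reveals don't change that 5/6; it is now spread over the 1 remaining unopened chest.
P(win by switching) = (5/6) · (1/1) = 5/6 ≈ 0.8333.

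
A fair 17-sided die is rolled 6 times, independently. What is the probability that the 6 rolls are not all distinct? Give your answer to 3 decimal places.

P(all 6 different) = 17/17 · 16/17 · ··· · 12/17 ≈ 0.369.
P(at least two equal) = 1 − 0.369 = 0.631.

0.631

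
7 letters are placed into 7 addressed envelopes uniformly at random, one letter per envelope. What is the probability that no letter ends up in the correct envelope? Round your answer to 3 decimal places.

0.368

This is the derangement probability: permutations of 7 with no fixed point.
D(7) = 7! · (1 − 1/1! + 1/2! − ··· + (−1)^7/7!) = 1854.
P = 1854/5040 = 103/280 ≈ 0.368.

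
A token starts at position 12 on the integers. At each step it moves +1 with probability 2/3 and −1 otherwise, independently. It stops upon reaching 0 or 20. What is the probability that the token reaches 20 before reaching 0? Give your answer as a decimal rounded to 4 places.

Let r = q/p = (1/3)/(2/3) = 1/2. The recurrence P(i) = p·P(i+1) + q·P(i−1) with P(0)=0, P(20)=1 gives P(i) = (1 − r^i)/(1 − r^20).
P(12) = (1 − (1/2)^12) / (1 − (1/2)^20) = 69888/69905 ≈ 0.9998.

0.9998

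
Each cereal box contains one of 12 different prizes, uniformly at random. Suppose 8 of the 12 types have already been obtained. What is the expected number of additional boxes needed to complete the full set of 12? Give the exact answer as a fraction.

25

Starting from 8 distinct types, each trial gives a new one with probability (12−i)/12 when i types are held, so the wait for the next new type is 12/(12−i).
E = 12/4 + 12/3 + 12/2 + 12/1 = 25.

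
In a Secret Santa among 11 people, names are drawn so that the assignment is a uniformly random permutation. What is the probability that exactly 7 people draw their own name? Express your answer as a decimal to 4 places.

Choose which 7 of the 11 are fixed: C(11,7) = 330 ways.
The remaining 4 must have no fixed point: D(4) = 9.
P = 330·9/39916800 = 1/13440 ≈ 0.0001.

0.0001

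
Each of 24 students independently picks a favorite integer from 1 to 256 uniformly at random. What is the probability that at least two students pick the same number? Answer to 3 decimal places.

0.671

It's easier to compute the probability that all 24 are distinct.
P(all distinct) = 256/256 · 255/256 · ··· · 233/256 ≈ 0.329.
So the probability of at least one match is 1 − 0.329 = 0.671.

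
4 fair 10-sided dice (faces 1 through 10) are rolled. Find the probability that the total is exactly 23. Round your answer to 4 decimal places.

There are 10^4 = 10000 equally likely outcomes.
The number of ordered 4-tuples from {1,…,10} summing to 23 is 660.
P(sum = 23) = 660/10000 = 33/500 ≈ 0.0660.

0.0660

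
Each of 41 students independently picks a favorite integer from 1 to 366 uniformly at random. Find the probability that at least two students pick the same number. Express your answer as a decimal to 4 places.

It's easier to compute the probability that all 41 are distinct.
P(all distinct) = 366/366 · 365/366 · ··· · 326/366 ≈ 0.0975.
So the probability of at least one match is 1 − 0.0975 = 0.9025.

0.9025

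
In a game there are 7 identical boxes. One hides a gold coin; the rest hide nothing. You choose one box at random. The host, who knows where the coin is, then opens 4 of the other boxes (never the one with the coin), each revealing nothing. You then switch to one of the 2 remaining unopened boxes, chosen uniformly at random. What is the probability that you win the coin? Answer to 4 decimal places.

Your original box holds the coin with probability 1/7, so the other 6 collectively hold it with probability 6/7.
The host can always find 4 empty boxes to open, so the reveals don't change that 6/7; it is now spread over the 2 remaining unopened boxes.
P(win by switching) = (6/7) · (1/2) = 3/7 ≈ 0.4286.

0.4286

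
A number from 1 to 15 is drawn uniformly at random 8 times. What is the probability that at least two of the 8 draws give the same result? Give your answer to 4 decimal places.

0.8988

P(all 8 different) = 15/15 · 14/15 · ··· · 8/15 ≈ 0.1012.
P(at least two equal) = 1 − 0.1012 = 0.8988.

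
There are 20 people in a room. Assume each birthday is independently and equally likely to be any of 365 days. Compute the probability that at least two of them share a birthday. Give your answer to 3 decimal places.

0.411

It's easier to compute the probability that all 20 are distinct.
P(all distinct) = 365/365 · 364/365 · ··· · 346/365 ≈ 0.589.
So the probability of at least one match is 1 − 0.589 = 0.411.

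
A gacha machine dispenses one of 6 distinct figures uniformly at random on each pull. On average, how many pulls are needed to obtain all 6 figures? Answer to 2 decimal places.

After i distinct types are collected, each trial gives a new one with probability (6−i)/6, so the expected wait for the next new type is 6/(6−i).
E = 6/6 + 6/5 + 6/4 + 6/3 + 6/2 + 6/1 = 147/10 ≈ 14.70.

14.70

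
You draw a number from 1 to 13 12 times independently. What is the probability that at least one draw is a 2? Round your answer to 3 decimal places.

P(no draw is a 2) = (12/13)^12 ≈ 0.383.
P(at least one) = 1 − 0.383 = 0.617.

0.617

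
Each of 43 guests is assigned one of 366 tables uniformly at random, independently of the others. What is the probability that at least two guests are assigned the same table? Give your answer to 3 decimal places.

0.923

It's easier to compute the probability that all 43 are distinct.
P(all distinct) = 366/366 · 365/366 · ··· · 324/366 ≈ 0.077.
So the probability of at least one match is 1 − 0.077 = 0.923.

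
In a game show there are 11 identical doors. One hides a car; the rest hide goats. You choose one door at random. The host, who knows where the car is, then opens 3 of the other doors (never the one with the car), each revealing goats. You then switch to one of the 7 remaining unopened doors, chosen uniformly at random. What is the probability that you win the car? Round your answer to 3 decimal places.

Your original door holds the car with probability 1/11, so the other 10 collectively hold it with probability 10/11.
The host can always find 3 empty doors to open, so the reveals don't change that 10/11; it is now spread over the 7 remaining unopened doors.
P(win by switching) = (10/11) · (1/7) = 10/77 ≈ 0.130.

0.130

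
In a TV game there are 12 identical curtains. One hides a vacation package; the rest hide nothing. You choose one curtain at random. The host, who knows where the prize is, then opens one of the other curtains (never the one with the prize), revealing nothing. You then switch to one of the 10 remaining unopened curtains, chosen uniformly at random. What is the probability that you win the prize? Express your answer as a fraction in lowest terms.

Your original curtain holds the prize with probability 1/12, so the other 11 collectively hold it with probability 11/12.
The host can always find an empty curtain to open, so this doesn't change that 11/12; it is now spread over the 10 remaining unopened curtains.
P(win by switching) = (11/12) · (1/10) = 11/120.

11/120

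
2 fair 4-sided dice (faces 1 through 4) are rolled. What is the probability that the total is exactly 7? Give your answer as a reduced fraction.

There are 4^2 = 16 equally likely outcomes.
The number of ordered 2-tuples from {1,…,4} summing to 7 is 2.
P(sum = 7) = 2/16 = 1/8.

1/8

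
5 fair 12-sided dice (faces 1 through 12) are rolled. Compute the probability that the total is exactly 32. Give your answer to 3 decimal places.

There are 12^5 = 248832 equally likely outcomes.
The number of ordered 5-tuples from {1,…,12} summing to 32 is 12435.
P(sum = 32) = 12435/248832 = 4145/82944 ≈ 0.050.

0.050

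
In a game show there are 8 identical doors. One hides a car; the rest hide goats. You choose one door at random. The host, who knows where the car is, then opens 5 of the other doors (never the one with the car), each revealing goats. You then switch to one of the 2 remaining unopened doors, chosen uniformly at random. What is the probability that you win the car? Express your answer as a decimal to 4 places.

0.4375

Your original door holds the car with probability 1/8, so the other 7 collectively hold it with probability 7/8.
The host can always find 5 empty doors to open, so the reveals don't change that 7/8; it is now spread over the 2 remaining unopened doors.
P(win by switching) = (7/8) · (1/2) = 7/16 ≈ 0.4375.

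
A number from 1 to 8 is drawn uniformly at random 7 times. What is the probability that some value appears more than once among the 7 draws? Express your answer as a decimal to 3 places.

P(all 7 different) = 8/8 · 7/8 · ··· · 2/8 ≈ 0.019.
P(at least two equal) = 1 − 0.019 = 0.981.

0.981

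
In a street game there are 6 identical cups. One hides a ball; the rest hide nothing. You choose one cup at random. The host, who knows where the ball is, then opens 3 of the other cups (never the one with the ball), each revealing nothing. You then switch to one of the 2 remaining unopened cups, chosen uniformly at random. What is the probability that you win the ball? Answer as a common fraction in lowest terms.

5/12

Your original cup holds the ball with probability 1/6, so the other 5 collectively hold it with probability 5/6.
The host can always find 3 empty cups to open, so the reveals don't change that 5/6; it is now spread over the 2 remaining unopened cups.
P(win by switching) = (5/6) · (1/2) = 5/12.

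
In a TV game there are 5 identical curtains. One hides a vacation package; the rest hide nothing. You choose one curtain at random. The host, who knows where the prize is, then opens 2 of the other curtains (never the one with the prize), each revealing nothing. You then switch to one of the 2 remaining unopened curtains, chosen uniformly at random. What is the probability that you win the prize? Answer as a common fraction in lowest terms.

2/5

Your original curtain holds the prize with probability 1/5, so the other 4 collectively hold it with probability 4/5.
The host can always find 2 empty curtains to open, so the reveals don't change that 4/5; it is now spread over the 2 remaining unopened curtains.
P(win by switching) = (4/5) · (1/2) = 2/5.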